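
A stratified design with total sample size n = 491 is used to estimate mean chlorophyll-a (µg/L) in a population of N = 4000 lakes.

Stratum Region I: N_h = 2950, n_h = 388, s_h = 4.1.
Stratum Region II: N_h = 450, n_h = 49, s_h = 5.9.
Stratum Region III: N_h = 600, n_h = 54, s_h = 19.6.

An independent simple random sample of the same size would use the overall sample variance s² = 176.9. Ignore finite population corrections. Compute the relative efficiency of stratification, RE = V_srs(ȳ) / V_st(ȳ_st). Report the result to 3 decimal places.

RE ≈ 1.870

V̂(ȳ_st) = Σ W_h² s_h²/n_h, with W_h = N_h/N and N = 4000:
  stratum Region I: (2950/4000)²·4.1²/388 = 0.0235646
  stratum Region II: (450/4000)²·5.9²/49 = 0.0089911
  stratum Region III: (600/4000)²·19.6²/54 = 0.160067
V_st = 0.192622
V_srs = s²/n = 176.9/491 = 0.360285
Relative efficiency = V_srs / V_st = 0.360285/0.192622 = 1.8704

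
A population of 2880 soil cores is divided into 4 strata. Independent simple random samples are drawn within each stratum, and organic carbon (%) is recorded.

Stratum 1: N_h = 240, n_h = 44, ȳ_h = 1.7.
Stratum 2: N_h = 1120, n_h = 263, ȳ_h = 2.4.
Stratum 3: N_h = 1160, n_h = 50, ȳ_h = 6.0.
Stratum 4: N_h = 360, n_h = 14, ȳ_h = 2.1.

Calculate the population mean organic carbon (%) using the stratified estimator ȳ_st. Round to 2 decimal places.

N = Σ N_h = 2880. Stratum weights W_h = N_h/N.
ȳ_st = (240·1.7 + 1120·2.4 + 1160·6.0 + 360·2.1) / 2880 = 3.7542

ȳ_st ≈ 3.75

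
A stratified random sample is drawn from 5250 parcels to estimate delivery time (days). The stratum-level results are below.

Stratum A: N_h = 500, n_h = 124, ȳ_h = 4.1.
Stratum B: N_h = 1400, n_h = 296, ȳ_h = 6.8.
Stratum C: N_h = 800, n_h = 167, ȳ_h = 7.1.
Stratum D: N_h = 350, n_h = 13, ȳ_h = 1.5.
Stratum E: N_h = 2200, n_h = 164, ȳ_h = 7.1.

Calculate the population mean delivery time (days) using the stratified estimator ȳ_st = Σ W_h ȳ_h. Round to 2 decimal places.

ȳ_st ≈ 6.36

N = Σ N_h = 5250. Stratum weights W_h = N_h/N.
ȳ_st = (500·4.1 + 1400·6.8 + 800·7.1 + 350·1.5 + 2200·7.1) / 5250 = 6.3610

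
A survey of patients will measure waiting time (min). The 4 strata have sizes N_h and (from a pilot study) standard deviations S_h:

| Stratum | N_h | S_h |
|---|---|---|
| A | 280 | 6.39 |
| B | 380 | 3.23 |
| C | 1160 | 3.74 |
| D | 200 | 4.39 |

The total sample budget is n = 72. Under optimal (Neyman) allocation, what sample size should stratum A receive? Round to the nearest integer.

16

Neyman allocation: n_h = n · N_h S_h / Σ N_i S_i, with n = 72.
  stratum A: N_h·S_h = 280·6.39 = 1789.20
  stratum B: N_h·S_h = 380·3.23 = 1227.40
  stratum C: N_h·S_h = 1160·3.74 = 4338.40
  stratum D: N_h·S_h = 200·4.39 = 878.00
Σ N_h S_h = 8233.00
n for stratum A = 72·1789.20/8233.00 = 15.647 → 16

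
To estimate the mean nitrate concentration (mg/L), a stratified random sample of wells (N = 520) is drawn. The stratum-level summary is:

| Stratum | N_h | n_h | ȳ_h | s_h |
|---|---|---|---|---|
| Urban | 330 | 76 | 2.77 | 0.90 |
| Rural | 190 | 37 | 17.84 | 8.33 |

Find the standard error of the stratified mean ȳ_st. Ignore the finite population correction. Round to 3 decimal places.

SE(ȳ_st) ≈ 0.505

V̂(ȳ_st) = Σ W_h² s_h²/n_h, with W_h = N_h/N and N = 520:
  stratum Urban: (330/520)²·0.90²/76 = 0.00429233
  stratum Rural: (190/520)²·8.33²/37 = 0.250374
V̂(ȳ_st) = 0.254666
SE(ȳ_st) = √0.254666 = 0.504645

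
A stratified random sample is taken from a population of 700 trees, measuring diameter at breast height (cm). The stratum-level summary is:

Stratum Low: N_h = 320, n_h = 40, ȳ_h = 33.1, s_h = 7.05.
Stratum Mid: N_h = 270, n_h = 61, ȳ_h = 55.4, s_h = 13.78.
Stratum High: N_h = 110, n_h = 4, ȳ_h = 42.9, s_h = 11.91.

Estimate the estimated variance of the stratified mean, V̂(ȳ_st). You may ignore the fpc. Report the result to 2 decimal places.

V̂(ȳ_st) ≈ 1.60

V̂(ȳ_st) = Σ W_h² s_h²/n_h, with W_h = N_h/N and N = 700:
  stratum Low: (320/700)²·7.05²/40 = 0.25967
  stratum Mid: (270/700)²·13.78²/61 = 0.463127
  stratum High: (110/700)²·11.91²/4 = 0.875695
V̂(ȳ_st) = 1.59849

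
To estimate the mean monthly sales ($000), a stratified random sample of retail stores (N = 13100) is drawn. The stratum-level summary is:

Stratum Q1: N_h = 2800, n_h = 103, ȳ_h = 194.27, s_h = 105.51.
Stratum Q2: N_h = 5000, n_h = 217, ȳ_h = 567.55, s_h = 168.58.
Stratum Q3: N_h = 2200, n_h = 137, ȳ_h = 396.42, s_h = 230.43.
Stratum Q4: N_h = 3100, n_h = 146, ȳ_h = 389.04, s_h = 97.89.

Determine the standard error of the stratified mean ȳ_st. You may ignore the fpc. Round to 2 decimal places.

V̂(ȳ_st) = Σ W_h² s_h²/n_h, with W_h = N_h/N and N = 13100:
  stratum Q1: (2800/13100)²·105.51²/103 = 4.93769
  stratum Q2: (5000/13100)²·168.58²/217 = 19.0787
  stratum Q3: (2200/13100)²·230.43²/137 = 10.931
  stratum Q4: (3100/13100)²·97.89²/146 = 3.6754
V̂(ȳ_st) = 38.6228
SE(ȳ_st) = √38.6228 = 6.21473

SE(ȳ_st) ≈ 6.21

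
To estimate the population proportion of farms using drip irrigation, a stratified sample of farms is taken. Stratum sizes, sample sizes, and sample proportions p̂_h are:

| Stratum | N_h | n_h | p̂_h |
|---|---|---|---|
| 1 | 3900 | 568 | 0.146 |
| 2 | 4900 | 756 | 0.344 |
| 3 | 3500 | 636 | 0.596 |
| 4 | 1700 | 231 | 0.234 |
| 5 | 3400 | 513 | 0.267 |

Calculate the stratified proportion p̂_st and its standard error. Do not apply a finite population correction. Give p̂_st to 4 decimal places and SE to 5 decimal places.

p̂_st ≈ 0.3245, SE ≈ 0.00849

N = 17400; stratum weights W_h = N_h/N.
p̂_st = Σ W_h p̂_h = (3900·0.146 + 4900·0.344 + 3500·0.596 + 1700·0.234 + 3400·0.267)/17400 = 0.32452
V̂(p̂_st) = Σ W_h² p̂_h(1−p̂_h)/(n_h−1):
  stratum 1: (3900/17400)²·0.146·0.854/567 = 1.10474e-05
  stratum 2: (4900/17400)²·0.344·0.656/755 = 2.37033e-05
  stratum 3: (3500/17400)²·0.596·0.404/635 = 1.53423e-05
  stratum 4: (1700/17400)²·0.234·0.766/230 = 7.43903e-06
  stratum 5: (3400/17400)²·0.267·0.733/512 = 1.4595e-05
V̂(p̂_st) = 7.2127e-05; SE = √V̂ = 0.00849276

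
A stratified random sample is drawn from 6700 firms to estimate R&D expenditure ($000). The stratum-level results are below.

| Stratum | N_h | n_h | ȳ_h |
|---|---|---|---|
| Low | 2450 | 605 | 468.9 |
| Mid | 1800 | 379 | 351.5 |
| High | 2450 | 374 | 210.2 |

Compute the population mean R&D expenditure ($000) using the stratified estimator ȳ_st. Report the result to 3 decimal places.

ȳ_st ≈ 342.760

N = Σ N_h = 6700. Stratum weights W_h = N_h/N.
ȳ_st = (2450·468.9 + 1800·351.5 + 2450·210.2) / 6700 = 342.76045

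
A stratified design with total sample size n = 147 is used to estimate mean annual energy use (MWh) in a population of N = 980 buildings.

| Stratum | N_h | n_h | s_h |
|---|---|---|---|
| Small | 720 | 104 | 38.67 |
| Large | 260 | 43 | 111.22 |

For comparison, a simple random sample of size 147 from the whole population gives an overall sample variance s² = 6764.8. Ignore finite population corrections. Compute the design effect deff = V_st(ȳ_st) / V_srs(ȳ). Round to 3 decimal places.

deff ≈ 0.609

V̂(ȳ_st) = Σ W_h² s_h²/n_h, with W_h = N_h/N and N = 980:
  stratum Small: (720/980)²·38.67²/104 = 7.76118
  stratum Large: (260/980)²·111.22²/43 = 20.2485
V_st = 28.0096
V_srs = s²/n = 6764.8/147 = 46.019
deff = V_st / V_srs = 28.0096/46.019 = 0.6087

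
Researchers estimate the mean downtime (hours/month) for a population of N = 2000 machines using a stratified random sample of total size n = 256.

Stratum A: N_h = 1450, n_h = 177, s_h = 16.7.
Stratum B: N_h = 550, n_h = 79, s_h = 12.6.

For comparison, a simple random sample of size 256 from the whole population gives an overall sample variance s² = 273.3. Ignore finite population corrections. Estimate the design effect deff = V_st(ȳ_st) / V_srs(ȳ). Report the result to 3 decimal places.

V̂(ȳ_st) = Σ W_h² s_h²/n_h, with W_h = N_h/N and N = 2000:
  stratum A: (1450/2000)²·16.7²/177 = 0.828201
  stratum B: (550/2000)²·12.6²/79 = 0.151978
V_st = 0.980178
V_srs = s²/n = 273.3/256 = 1.06758
deff = V_st / V_srs = 0.980178/1.06758 = 0.9181

deff ≈ 0.918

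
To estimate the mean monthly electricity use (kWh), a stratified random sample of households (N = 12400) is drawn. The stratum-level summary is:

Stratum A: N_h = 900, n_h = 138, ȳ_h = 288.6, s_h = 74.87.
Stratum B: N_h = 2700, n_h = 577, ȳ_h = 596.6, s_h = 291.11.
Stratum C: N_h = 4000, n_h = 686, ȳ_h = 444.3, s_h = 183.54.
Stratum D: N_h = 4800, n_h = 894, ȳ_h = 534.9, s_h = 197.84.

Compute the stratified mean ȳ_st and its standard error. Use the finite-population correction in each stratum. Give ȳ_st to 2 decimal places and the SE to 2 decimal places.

ȳ_st = Σ W_h ȳ_h = (900·288.6 + 2700·596.6 + 4000·444.3 + 4800·534.9)/12400 = 501.23226
V̂(ȳ_st) = Σ W_h² (1 − n_h/N_h) s_h²/n_h, with W_h = N_h/N and N = 12400:
  stratum A: (900/12400)²·(1 − 138/900)·74.87²/138 = 0.181172
  stratum B: (2700/12400)²·(1 − 577/2700)·291.11²/577 = 5.47531
  stratum C: (4000/12400)²·(1 − 686/4000)·183.54²/686 = 4.23357
  stratum D: (4800/12400)²·(1 − 894/4800)·197.84²/894 = 5.33852
V̂(ȳ_st) = 15.2286
SE(ȳ_st) = √15.2286 = 3.90238

ȳ_st ≈ 501.23, SE ≈ 3.90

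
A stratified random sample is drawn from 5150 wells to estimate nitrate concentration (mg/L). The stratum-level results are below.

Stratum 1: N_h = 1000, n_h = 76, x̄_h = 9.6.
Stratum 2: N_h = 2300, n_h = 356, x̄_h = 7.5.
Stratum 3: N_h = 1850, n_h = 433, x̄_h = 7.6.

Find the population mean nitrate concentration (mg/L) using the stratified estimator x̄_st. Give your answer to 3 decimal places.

N = Σ N_h = 5150. Stratum weights W_h = N_h/N.
x̄_st = (1000·9.6 + 2300·7.5 + 1850·7.6) / 5150 = 7.94369

x̄_st ≈ 7.944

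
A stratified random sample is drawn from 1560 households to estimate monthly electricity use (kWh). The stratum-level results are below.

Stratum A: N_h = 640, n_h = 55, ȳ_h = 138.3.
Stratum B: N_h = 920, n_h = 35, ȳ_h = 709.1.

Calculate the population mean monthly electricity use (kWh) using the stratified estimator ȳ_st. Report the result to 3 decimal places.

ȳ_st ≈ 474.926

N = Σ N_h = 1560. Stratum weights W_h = N_h/N.
ȳ_st = (640·138.3 + 920·709.1) / 1560 = 474.92564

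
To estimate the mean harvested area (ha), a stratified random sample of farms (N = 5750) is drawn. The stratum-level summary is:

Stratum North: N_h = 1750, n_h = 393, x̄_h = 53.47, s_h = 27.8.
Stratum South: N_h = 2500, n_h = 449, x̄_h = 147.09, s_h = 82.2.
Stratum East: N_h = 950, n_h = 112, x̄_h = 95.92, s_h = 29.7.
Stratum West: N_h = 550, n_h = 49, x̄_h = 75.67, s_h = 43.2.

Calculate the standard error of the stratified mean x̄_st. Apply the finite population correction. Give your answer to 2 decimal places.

SE(x̄_st) ≈ 1.73

V̂(x̄_st) = Σ W_h² (1 − n_h/N_h) s_h²/n_h, with W_h = N_h/N and N = 5750:
  stratum North: (1750/5750)²·(1 − 393/1750)·27.8²/393 = 0.141247
  stratum South: (2500/5750)²·(1 − 449/2500)·82.2²/449 = 2.33382
  stratum East: (950/5750)²·(1 − 112/950)·29.7²/112 = 0.189639
  stratum West: (550/5750)²·(1 − 49/550)·43.2²/49 = 0.317421
V̂(x̄_st) = 2.98213
SE(x̄_st) = √2.98213 = 1.72688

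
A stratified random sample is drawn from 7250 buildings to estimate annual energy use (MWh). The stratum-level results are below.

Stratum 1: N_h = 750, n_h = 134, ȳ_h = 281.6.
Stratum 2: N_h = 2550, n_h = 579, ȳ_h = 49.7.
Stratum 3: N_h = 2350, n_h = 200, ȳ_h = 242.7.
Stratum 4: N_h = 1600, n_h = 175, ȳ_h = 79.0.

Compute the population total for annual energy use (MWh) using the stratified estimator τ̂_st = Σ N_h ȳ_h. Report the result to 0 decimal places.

τ̂_st ≈ 1034680

τ̂_st = Σ N_h ȳ_h = 750·281.6 + 2550·49.7 + 2350·242.7 + 1600·79.0 = 1034680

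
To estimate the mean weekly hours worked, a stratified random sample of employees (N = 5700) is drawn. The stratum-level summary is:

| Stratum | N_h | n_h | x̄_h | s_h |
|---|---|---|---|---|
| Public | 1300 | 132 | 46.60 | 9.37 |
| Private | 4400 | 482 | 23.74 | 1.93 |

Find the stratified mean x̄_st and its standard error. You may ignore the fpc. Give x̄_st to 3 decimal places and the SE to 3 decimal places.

x̄_st ≈ 28.954, SE ≈ 0.198

x̄_st = Σ W_h x̄_h = (1300·46.60 + 4400·23.74)/5700 = 28.95368
V̂(x̄_st) = Σ W_h² s_h²/n_h, with W_h = N_h/N and N = 5700:
  stratum Public: (1300/5700)²·9.37²/132 = 0.0345973
  stratum Private: (4400/5700)²·1.93²/482 = 0.00460493
V̂(x̄_st) = 0.0392022
SE(x̄_st) = √0.0392022 = 0.197996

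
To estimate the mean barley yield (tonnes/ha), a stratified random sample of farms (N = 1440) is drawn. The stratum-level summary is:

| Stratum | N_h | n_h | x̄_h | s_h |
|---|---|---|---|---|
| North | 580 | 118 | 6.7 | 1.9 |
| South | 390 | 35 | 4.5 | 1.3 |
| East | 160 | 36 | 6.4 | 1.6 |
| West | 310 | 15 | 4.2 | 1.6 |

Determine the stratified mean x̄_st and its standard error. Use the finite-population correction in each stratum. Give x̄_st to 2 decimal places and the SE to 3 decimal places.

x̄_st = Σ W_h x̄_h = (580·6.7 + 390·4.5 + 160·6.4 + 310·4.2)/1440 = 5.53264
V̂(x̄_st) = Σ W_h² (1 − n_h/N_h) s_h²/n_h, with W_h = N_h/N and N = 1440:
  stratum North: (580/1440)²·(1 − 118/580)·1.9²/118 = 0.00395339
  stratum South: (390/1440)²·(1 − 35/390)·1.3²/35 = 0.00322394
  stratum East: (160/1440)²·(1 − 36/160)·1.6²/36 = 0.000680384
  stratum West: (310/1440)²·(1 − 15/310)·1.6²/15 = 0.00752675
V̂(x̄_st) = 0.0153845
SE(x̄_st) = √0.0153845 = 0.124034

x̄_st ≈ 5.53, SE ≈ 0.124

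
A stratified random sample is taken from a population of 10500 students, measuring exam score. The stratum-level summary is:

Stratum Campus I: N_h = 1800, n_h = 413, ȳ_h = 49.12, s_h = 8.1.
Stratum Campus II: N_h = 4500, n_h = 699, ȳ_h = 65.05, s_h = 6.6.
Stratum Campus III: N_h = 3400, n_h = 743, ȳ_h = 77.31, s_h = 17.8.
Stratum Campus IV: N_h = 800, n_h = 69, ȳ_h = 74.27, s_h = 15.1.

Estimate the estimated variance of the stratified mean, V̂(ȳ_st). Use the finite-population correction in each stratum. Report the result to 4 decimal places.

V̂(ȳ_st) = Σ W_h² (1 − n_h/N_h) s_h²/n_h, with W_h = N_h/N and N = 10500:
  stratum Campus I: (1800/10500)²·(1 − 413/1800)·8.1²/413 = 0.00359741
  stratum Campus II: (4500/10500)²·(1 − 699/4500)·6.6²/699 = 0.00966813
  stratum Campus III: (3400/10500)²·(1 − 743/3400)·17.8²/743 = 0.0349416
  stratum Campus IV: (800/10500)²·(1 − 69/800)·15.1²/69 = 0.017528
V̂(ȳ_st) = 0.0657352

V̂(ȳ_st) ≈ 0.0657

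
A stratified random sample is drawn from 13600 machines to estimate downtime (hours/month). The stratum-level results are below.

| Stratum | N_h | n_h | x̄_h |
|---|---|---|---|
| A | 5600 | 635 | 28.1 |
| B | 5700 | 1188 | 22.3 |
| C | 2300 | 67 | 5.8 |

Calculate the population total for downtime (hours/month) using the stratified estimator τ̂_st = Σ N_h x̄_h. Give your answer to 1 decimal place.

τ̂_st = Σ N_h x̄_h = 5600·28.1 + 5700·22.3 + 2300·5.8 = 297810.0

τ̂_st ≈ 297810.0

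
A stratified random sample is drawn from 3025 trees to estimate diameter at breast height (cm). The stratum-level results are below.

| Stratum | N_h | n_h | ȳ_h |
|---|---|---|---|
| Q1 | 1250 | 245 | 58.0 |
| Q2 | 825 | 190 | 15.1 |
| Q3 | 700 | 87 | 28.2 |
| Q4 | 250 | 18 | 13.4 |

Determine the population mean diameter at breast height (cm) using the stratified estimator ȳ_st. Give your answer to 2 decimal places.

N = Σ N_h = 3025. Stratum weights W_h = N_h/N.
ȳ_st = (1250·58.0 + 825·15.1 + 700·28.2 + 250·13.4) / 3025 = 35.7182

ȳ_st ≈ 35.72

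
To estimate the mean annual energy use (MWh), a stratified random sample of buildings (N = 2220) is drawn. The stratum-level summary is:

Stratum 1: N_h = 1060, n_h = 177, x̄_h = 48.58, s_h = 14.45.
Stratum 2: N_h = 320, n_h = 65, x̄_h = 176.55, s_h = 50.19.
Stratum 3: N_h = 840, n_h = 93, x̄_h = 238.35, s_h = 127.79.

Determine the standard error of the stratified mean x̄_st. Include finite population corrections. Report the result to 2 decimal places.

SE(x̄_st) ≈ 4.82

V̂(x̄_st) = Σ W_h² (1 − n_h/N_h) s_h²/n_h, with W_h = N_h/N and N = 2220:
  stratum 1: (1060/2220)²·(1 − 177/1060)·14.45²/177 = 0.224039
  stratum 2: (320/2220)²·(1 − 65/320)·50.19²/65 = 0.64166
  stratum 3: (840/2220)²·(1 − 93/840)·127.79²/93 = 22.3565
V̂(x̄_st) = 23.2222
SE(x̄_st) = √23.2222 = 4.81895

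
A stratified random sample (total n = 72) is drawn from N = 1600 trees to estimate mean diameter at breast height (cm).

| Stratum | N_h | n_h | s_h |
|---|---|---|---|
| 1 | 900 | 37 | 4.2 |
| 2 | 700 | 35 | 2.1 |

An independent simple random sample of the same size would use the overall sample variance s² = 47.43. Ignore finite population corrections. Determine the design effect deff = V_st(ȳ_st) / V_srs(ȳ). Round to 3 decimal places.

V̂(ȳ_st) = Σ W_h² s_h²/n_h, with W_h = N_h/N and N = 1600:
  stratum 1: (900/1600)²·4.2²/37 = 0.150849
  stratum 2: (700/1600)²·2.1²/35 = 0.0241172
V_st = 0.174966
V_srs = s²/n = 47.43/72 = 0.65875
deff = V_st / V_srs = 0.174966/0.65875 = 0.2656

deff ≈ 0.266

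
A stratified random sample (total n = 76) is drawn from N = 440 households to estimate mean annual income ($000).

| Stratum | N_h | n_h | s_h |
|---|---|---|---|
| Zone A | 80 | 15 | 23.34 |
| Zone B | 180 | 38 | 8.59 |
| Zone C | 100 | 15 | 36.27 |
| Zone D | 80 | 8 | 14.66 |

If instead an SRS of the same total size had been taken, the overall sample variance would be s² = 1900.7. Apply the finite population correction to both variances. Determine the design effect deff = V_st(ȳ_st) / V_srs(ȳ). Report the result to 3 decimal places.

deff ≈ 0.284

V̂(ȳ_st) = Σ W_h² (1 − n_h/N_h) s_h²/n_h, with W_h = N_h/N and N = 440:
  stratum Zone A: (80/440)²·(1 − 15/80)·23.34²/15 = 0.975458
  stratum Zone B: (180/440)²·(1 − 38/180)·8.59²/38 = 0.256365
  stratum Zone C: (100/440)²·(1 − 15/100)·36.27²/15 = 3.8505
  stratum Zone D: (80/440)²·(1 − 8/80)·14.66²/8 = 0.799273
V_st = 5.8816
V_srs = (1 − 76/440)·1900.7/76 = 20.6894
deff = V_st / V_srs = 5.8816/20.6894 = 0.2843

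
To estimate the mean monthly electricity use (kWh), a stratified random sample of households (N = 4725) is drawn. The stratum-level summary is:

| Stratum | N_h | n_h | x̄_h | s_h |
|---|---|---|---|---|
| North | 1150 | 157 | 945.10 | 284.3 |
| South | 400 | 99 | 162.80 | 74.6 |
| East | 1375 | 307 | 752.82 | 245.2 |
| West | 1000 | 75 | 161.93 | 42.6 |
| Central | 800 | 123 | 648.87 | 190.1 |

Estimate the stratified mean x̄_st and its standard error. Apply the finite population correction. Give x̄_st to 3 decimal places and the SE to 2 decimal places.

x̄_st = Σ W_h x̄_h = (1150·945.10 + 400·162.80 + 1375·752.82 + 1000·161.93 + 800·648.87)/4725 = 607.01344
V̂(x̄_st) = Σ W_h² (1 − n_h/N_h) s_h²/n_h, with W_h = N_h/N and N = 4725:
  stratum North: (1150/4725)²·(1 − 157/1150)·284.3²/157 = 26.3328
  stratum South: (400/4725)²·(1 − 99/400)·74.6²/99 = 0.303155
  stratum East: (1375/4725)²·(1 − 307/1375)·245.2²/307 = 12.8817
  stratum West: (1000/4725)²·(1 − 75/1000)·42.6²/75 = 1.00253
  stratum Central: (800/4725)²·(1 − 123/800)·190.1²/123 = 7.12745
V̂(x̄_st) = 47.6477
SE(x̄_st) = √47.6477 = 6.90273

x̄_st ≈ 607.013, SE ≈ 6.90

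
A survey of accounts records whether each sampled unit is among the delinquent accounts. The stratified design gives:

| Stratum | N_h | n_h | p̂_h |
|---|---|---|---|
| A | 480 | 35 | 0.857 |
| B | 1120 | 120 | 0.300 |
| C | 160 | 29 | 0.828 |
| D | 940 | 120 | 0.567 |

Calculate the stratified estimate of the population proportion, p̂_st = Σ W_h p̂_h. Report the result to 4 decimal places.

N = 2700; stratum weights W_h = N_h/N.
p̂_st = Σ W_h p̂_h = (480·0.857 + 1120·0.300 + 160·0.828 + 940·0.567)/2700 = 0.52327

p̂_st ≈ 0.5233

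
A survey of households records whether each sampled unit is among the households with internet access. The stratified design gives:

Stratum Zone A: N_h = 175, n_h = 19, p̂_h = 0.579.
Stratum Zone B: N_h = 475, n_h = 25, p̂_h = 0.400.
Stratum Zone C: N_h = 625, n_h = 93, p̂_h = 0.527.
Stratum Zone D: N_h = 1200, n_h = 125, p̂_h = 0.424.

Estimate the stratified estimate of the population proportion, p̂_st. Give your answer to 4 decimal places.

p̂_st ≈ 0.4564

N = 2475; stratum weights W_h = N_h/N.
p̂_st = Σ W_h p̂_h = (175·0.579 + 475·0.400 + 625·0.527 + 1200·0.424)/2475 = 0.45636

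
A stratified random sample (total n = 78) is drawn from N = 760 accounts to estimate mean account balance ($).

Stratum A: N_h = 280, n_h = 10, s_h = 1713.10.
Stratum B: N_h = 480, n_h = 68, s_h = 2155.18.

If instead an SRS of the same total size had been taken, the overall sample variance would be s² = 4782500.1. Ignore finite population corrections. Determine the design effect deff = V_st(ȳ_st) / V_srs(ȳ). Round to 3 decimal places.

deff ≈ 1.094

V̂(ȳ_st) = Σ W_h² s_h²/n_h, with W_h = N_h/N and N = 760:
  stratum A: (280/760)²·1713.10²/10 = 39834
  stratum B: (480/760)²·2155.18²/68 = 27246.7
V_st = 67080.7
V_srs = s²/n = 4782500.1/78 = 61314.1
deff = V_st / V_srs = 67080.7/61314.1 = 1.0941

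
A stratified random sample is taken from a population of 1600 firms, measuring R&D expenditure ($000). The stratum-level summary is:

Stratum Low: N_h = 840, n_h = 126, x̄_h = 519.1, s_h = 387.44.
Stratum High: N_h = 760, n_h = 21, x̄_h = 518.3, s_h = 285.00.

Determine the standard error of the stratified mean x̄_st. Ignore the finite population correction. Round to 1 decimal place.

V̂(x̄_st) = Σ W_h² s_h²/n_h, with W_h = N_h/N and N = 1600:
  stratum Low: (840/1600)²·387.44²/126 = 328.365
  stratum High: (760/1600)²·285.00²/21 = 872.685
V̂(x̄_st) = 1201.05
SE(x̄_st) = √1201.05 = 34.6562

SE(x̄_st) ≈ 34.7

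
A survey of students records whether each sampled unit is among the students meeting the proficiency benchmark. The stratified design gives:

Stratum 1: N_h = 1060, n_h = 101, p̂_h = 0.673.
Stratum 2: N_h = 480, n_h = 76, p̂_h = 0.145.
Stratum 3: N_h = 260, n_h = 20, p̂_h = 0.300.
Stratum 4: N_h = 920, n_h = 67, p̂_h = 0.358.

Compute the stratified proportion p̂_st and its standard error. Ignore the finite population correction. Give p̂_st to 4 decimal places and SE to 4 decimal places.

N = 2720; stratum weights W_h = N_h/N.
p̂_st = Σ W_h p̂_h = (1060·0.673 + 480·0.145 + 260·0.300 + 920·0.358)/2720 = 0.43762
V̂(p̂_st) = Σ W_h² p̂_h(1−p̂_h)/(n_h−1):
  stratum 1: (1060/2720)²·0.673·0.327/100 = 0.000334223
  stratum 2: (480/2720)²·0.145·0.855/75 = 5.14775e-05
  stratum 3: (260/2720)²·0.300·0.700/19 = 0.000100989
  stratum 4: (920/2720)²·0.358·0.642/66 = 0.000398393
V̂(p̂_st) = 0.000885083; SE = √V̂ = 0.0297503

p̂_st ≈ 0.4376, SE ≈ 0.0298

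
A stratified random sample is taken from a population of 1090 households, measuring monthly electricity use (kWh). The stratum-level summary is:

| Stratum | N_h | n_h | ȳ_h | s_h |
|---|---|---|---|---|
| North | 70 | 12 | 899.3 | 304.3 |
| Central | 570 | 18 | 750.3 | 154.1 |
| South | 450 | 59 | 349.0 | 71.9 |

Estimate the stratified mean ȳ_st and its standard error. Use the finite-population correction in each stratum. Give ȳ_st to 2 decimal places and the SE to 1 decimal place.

ȳ_st ≈ 594.19, SE ≈ 19.7

ȳ_st = Σ W_h ȳ_h = (70·899.3 + 570·750.3 + 450·349.0)/1090 = 594.19450
V̂(ȳ_st) = Σ W_h² (1 − n_h/N_h) s_h²/n_h, with W_h = N_h/N and N = 1090:
  stratum North: (70/1090)²·(1 − 12/70)·304.3²/12 = 26.3691
  stratum Central: (570/1090)²·(1 − 18/570)·154.1²/18 = 349.377
  stratum South: (450/1090)²·(1 − 59/450)·71.9²/59 = 12.976
V̂(ȳ_st) = 388.722
SE(ȳ_st) = √388.722 = 19.716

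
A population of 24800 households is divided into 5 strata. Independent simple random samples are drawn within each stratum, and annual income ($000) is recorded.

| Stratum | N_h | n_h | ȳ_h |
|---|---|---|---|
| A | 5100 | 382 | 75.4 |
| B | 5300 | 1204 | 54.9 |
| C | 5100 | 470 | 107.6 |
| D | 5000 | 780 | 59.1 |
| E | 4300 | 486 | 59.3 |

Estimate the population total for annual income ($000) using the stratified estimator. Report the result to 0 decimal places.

τ̂_st ≈ 1774760

τ̂_st = Σ N_h ȳ_h = 5100·75.4 + 5300·54.9 + 5100·107.6 + 5000·59.1 + 4300·59.3 = 1774760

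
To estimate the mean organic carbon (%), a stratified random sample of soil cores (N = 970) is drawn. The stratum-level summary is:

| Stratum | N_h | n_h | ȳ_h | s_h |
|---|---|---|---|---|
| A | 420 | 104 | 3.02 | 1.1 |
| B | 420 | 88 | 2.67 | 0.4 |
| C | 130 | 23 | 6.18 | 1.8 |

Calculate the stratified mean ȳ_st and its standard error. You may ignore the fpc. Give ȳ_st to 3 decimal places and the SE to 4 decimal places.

ȳ_st = Σ W_h ȳ_h = (420·3.02 + 420·2.67 + 130·6.18)/970 = 3.29196
V̂(ȳ_st) = Σ W_h² s_h²/n_h, with W_h = N_h/N and N = 970:
  stratum A: (420/970)²·1.1²/104 = 0.00218126
  stratum B: (420/970)²·0.4²/88 = 0.000340873
  stratum C: (130/970)²·1.8²/23 = 0.00253023
V̂(ȳ_st) = 0.00505236
SE(ȳ_st) = √0.00505236 = 0.07108

ȳ_st ≈ 3.292, SE ≈ 0.0711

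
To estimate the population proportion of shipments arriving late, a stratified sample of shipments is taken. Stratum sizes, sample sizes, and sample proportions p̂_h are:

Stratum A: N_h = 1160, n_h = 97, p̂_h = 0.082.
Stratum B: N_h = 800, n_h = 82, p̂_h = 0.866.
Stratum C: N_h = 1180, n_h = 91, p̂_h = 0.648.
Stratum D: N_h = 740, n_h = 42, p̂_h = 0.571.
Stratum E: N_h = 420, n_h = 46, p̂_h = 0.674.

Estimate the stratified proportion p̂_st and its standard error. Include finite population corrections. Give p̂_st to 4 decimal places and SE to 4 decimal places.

p̂_st ≈ 0.5252, SE ≈ 0.0219

N = 4300; stratum weights W_h = N_h/N.
p̂_st = Σ W_h p̂_h = (1160·0.082 + 800·0.866 + 1180·0.648 + 740·0.571 + 420·0.674)/4300 = 0.52516
V̂(p̂_st) = Σ W_h² (1 − n_h/N_h) p̂_h(1−p̂_h)/(n_h−1):
  stratum A: (1160/4300)²·(1 − 97/1160)·0.082·0.918/96 = 5.22925e-05
  stratum B: (800/4300)²·(1 − 82/800)·0.866·0.134/81 = 4.45057e-05
  stratum C: (1180/4300)²·(1 − 91/1180)·0.648·0.352/90 = 0.000176136
  stratum D: (740/4300)²·(1 − 42/740)·0.571·0.429/41 = 0.000166901
  stratum E: (420/4300)²·(1 − 46/420)·0.674·0.326/45 = 4.1481e-05
V̂(p̂_st) = 0.000481316; SE = √V̂ = 0.0219389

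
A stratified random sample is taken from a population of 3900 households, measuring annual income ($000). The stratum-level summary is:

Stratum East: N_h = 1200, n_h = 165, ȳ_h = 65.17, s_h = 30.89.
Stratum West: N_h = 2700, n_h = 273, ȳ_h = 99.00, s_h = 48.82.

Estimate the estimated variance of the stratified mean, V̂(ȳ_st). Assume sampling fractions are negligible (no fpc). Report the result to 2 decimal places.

V̂(ȳ_st) = Σ W_h² s_h²/n_h, with W_h = N_h/N and N = 3900:
  stratum East: (1200/3900)²·30.89²/165 = 0.547501
  stratum West: (2700/3900)²·48.82²/273 = 4.18438
V̂(ȳ_st) = 4.73188

V̂(ȳ_st) ≈ 4.73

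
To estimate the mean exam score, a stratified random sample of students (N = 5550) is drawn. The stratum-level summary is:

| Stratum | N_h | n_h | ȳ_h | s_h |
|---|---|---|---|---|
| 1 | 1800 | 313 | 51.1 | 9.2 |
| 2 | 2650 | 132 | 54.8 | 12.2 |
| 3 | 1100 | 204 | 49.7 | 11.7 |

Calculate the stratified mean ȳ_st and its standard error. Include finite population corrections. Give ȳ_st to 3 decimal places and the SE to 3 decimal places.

ȳ_st ≈ 52.589, SE ≈ 0.538

ȳ_st = Σ W_h ȳ_h = (1800·51.1 + 2650·54.8 + 1100·49.7)/5550 = 52.58919
V̂(ȳ_st) = Σ W_h² (1 − n_h/N_h) s_h²/n_h, with W_h = N_h/N and N = 5550:
  stratum 1: (1800/5550)²·(1 − 313/1800)·9.2²/313 = 0.0234979
  stratum 2: (2650/5550)²·(1 − 132/2650)·12.2²/132 = 0.244265
  stratum 3: (1100/5550)²·(1 − 204/1100)·11.7²/204 = 0.0214712
V̂(ȳ_st) = 0.289234
SE(ȳ_st) = √0.289234 = 0.537805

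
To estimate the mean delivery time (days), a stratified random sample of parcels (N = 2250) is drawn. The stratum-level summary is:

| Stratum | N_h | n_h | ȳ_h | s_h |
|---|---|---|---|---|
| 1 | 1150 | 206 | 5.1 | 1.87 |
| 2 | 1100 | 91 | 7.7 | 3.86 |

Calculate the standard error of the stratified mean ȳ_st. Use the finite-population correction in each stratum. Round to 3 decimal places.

SE(ȳ_st) ≈ 0.199

V̂(ȳ_st) = Σ W_h² (1 − n_h/N_h) s_h²/n_h, with W_h = N_h/N and N = 2250:
  stratum 1: (1150/2250)²·(1 − 206/1150)·1.87²/206 = 0.00364016
  stratum 2: (1100/2250)²·(1 − 91/1100)·3.86²/91 = 0.0358965
V̂(ȳ_st) = 0.0395367
SE(ȳ_st) = √0.0395367 = 0.198838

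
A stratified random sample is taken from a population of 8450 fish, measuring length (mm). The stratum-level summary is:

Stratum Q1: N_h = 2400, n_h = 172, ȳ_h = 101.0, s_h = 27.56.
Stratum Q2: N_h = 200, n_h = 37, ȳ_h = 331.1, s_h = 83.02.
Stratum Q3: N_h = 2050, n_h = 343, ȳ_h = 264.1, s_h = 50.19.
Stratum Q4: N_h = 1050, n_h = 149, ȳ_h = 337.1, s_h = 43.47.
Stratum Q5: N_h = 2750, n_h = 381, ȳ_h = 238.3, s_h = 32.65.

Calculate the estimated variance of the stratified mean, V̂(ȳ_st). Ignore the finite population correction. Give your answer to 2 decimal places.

V̂(ȳ_st) ≈ 1.39

V̂(ȳ_st) = Σ W_h² s_h²/n_h, with W_h = N_h/N and N = 8450:
  stratum Q1: (2400/8450)²·27.56²/172 = 0.356237
  stratum Q2: (200/8450)²·83.02²/37 = 0.104354
  stratum Q3: (2050/8450)²·50.19²/343 = 0.43225
  stratum Q4: (1050/8450)²·43.47²/149 = 0.195821
  stratum Q5: (2750/8450)²·32.65²/381 = 0.296342
V̂(ȳ_st) = 1.385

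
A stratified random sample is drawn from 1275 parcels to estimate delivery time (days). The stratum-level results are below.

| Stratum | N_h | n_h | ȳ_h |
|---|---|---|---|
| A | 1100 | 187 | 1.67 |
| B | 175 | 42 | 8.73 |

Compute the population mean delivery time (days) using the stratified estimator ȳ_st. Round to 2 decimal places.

N = Σ N_h = 1275. Stratum weights W_h = N_h/N.
ȳ_st = (1100·1.67 + 175·8.73) / 1275 = 2.6390

ȳ_st ≈ 2.64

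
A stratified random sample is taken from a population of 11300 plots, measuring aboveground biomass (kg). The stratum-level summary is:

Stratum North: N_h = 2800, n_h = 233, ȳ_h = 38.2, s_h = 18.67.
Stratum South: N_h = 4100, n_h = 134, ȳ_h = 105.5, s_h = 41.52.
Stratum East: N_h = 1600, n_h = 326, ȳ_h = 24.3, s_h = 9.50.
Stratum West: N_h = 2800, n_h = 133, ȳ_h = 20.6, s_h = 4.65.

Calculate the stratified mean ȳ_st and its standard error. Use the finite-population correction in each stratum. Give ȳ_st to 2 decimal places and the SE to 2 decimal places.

ȳ_st = Σ W_h ȳ_h = (2800·38.2 + 4100·105.5 + 1600·24.3 + 2800·20.6)/11300 = 56.28938
V̂(ȳ_st) = Σ W_h² (1 − n_h/N_h) s_h²/n_h, with W_h = N_h/N and N = 11300:
  stratum North: (2800/11300)²·(1 − 233/2800)·18.67²/233 = 0.0842092
  stratum South: (4100/11300)²·(1 − 134/4100)·41.52²/134 = 1.63829
  stratum East: (1600/11300)²·(1 − 326/1600)·9.50²/326 = 0.00441939
  stratum West: (2800/11300)²·(1 − 133/2800)·4.65²/133 = 0.00950776
V̂(ȳ_st) = 1.73642
SE(ȳ_st) = √1.73642 = 1.31773

ȳ_st ≈ 56.29, SE ≈ 1.32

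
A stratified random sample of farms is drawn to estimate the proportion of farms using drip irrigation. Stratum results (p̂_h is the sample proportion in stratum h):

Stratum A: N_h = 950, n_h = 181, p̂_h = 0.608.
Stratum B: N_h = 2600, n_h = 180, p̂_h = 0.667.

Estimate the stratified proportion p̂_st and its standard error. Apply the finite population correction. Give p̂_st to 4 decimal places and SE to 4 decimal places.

N = 3550; stratum weights W_h = N_h/N.
p̂_st = Σ W_h p̂_h = (950·0.608 + 2600·0.667)/3550 = 0.65121
V̂(p̂_st) = Σ W_h² (1 − n_h/N_h) p̂_h(1−p̂_h)/(n_h−1):
  stratum A: (950/3550)²·(1 − 181/950)·0.608·0.392/180 = 7.67557e-05
  stratum B: (2600/3550)²·(1 − 180/2600)·0.667·0.333/179 = 0.000619511
V̂(p̂_st) = 0.000696267; SE = √V̂ = 0.0263869

p̂_st ≈ 0.6512, SE ≈ 0.0264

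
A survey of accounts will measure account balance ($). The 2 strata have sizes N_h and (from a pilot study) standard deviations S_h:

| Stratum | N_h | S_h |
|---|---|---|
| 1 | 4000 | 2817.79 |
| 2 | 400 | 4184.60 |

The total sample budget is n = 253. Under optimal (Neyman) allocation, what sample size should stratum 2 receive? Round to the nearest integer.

33

Neyman allocation: n_h = n · N_h S_h / Σ N_i S_i, with n = 253.
  stratum 1: N_h·S_h = 4000·2817.79 = 11271160.00
  stratum 2: N_h·S_h = 400·4184.60 = 1673840.00
Σ N_h S_h = 12945000.00
n for stratum 2 = 253·1673840.00/12945000.00 = 32.714 → 33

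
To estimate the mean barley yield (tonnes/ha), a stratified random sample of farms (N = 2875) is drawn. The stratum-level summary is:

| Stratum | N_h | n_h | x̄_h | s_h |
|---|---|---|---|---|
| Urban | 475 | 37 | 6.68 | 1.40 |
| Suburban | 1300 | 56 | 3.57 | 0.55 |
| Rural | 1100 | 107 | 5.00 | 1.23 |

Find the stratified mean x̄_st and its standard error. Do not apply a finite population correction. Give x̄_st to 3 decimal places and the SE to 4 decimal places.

x̄_st = Σ W_h x̄_h = (475·6.68 + 1300·3.57 + 1100·5.00)/2875 = 4.63096
V̂(x̄_st) = Σ W_h² s_h²/n_h, with W_h = N_h/N and N = 2875:
  stratum Urban: (475/2875)²·1.40²/37 = 0.00144599
  stratum Suburban: (1300/2875)²·0.55²/56 = 0.00110446
  stratum Rural: (1100/2875)²·1.23²/107 = 0.00206984
V̂(x̄_st) = 0.00462028
SE(x̄_st) = √0.00462028 = 0.0679727

x̄_st ≈ 4.631, SE ≈ 0.0680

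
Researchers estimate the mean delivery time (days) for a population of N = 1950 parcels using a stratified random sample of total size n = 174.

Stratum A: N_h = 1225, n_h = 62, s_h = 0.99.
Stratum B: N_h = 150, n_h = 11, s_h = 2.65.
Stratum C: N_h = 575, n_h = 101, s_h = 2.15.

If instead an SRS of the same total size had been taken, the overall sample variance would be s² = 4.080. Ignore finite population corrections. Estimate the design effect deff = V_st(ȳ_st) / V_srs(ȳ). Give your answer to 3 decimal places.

deff ≈ 0.597

V̂(ȳ_st) = Σ W_h² s_h²/n_h, with W_h = N_h/N and N = 1950:
  stratum A: (1225/1950)²·0.99²/62 = 0.00623852
  stratum B: (150/1950)²·2.65²/11 = 0.00377757
  stratum C: (575/1950)²·2.15²/101 = 0.00397944
V_st = 0.0139955
V_srs = s²/n = 4.080/174 = 0.0234483
deff = V_st / V_srs = 0.0139955/0.0234483 = 0.5969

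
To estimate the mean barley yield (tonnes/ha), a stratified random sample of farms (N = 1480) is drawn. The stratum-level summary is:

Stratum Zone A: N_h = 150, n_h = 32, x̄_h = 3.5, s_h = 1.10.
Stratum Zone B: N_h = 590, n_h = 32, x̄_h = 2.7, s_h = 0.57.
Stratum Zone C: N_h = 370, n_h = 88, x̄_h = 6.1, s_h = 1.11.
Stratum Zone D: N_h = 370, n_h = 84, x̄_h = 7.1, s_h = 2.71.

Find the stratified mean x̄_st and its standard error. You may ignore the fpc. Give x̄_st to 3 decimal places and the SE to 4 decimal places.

x̄_st ≈ 4.731, SE ≈ 0.0913

x̄_st = Σ W_h x̄_h = (150·3.5 + 590·2.7 + 370·6.1 + 370·7.1)/1480 = 4.73108
V̂(x̄_st) = Σ W_h² s_h²/n_h, with W_h = N_h/N and N = 1480:
  stratum Zone A: (150/1480)²·1.10²/32 = 0.000388414
  stratum Zone B: (590/1480)²·0.57²/32 = 0.00161354
  stratum Zone C: (370/1480)²·1.11²/88 = 0.000875071
  stratum Zone D: (370/1480)²·2.71²/84 = 0.00546436
V̂(x̄_st) = 0.00834139
SE(x̄_st) = √0.00834139 = 0.0913312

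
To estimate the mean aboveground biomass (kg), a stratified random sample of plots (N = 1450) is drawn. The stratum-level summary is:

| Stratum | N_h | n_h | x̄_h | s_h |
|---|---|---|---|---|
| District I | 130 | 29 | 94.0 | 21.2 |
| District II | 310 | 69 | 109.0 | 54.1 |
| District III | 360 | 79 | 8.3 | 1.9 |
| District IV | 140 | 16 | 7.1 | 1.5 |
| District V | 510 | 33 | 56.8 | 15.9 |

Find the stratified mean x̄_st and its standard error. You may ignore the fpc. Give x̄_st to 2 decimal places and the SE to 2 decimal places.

x̄_st = Σ W_h x̄_h = (130·94.0 + 310·109.0 + 360·8.3 + 140·7.1 + 510·56.8)/1450 = 54.45517
V̂(x̄_st) = Σ W_h² s_h²/n_h, with W_h = N_h/N and N = 1450:
  stratum District I: (130/1450)²·21.2²/29 = 0.124573
  stratum District II: (310/1450)²·54.1²/69 = 1.9388
  stratum District III: (360/1450)²·1.9²/79 = 0.00281676
  stratum District IV: (140/1450)²·1.5²/16 = 0.00131094
  stratum District V: (510/1450)²·15.9²/33 = 0.94773
V̂(x̄_st) = 3.01523
SE(x̄_st) = √3.01523 = 1.73644

x̄_st ≈ 54.46, SE ≈ 1.74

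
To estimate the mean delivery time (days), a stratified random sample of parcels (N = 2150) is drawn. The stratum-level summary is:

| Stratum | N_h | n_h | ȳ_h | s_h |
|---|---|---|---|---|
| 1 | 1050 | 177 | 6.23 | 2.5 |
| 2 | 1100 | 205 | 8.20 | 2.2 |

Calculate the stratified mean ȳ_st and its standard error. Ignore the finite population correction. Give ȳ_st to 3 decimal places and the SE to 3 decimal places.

ȳ_st = Σ W_h ȳ_h = (1050·6.23 + 1100·8.20)/2150 = 7.23791
V̂(ȳ_st) = Σ W_h² s_h²/n_h, with W_h = N_h/N and N = 2150:
  stratum 1: (1050/2150)²·2.5²/177 = 0.00842187
  stratum 2: (1100/2150)²·2.2²/205 = 0.00618016
V̂(ȳ_st) = 0.014602
SE(ȳ_st) = √0.014602 = 0.120839

ȳ_st ≈ 7.238, SE ≈ 0.121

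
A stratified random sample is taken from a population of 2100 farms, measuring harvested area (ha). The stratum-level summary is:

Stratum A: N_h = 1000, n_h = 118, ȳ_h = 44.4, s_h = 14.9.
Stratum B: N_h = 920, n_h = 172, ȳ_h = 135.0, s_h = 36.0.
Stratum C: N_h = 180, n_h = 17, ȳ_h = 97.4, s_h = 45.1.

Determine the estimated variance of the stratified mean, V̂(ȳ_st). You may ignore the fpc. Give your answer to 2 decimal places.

V̂(ȳ_st) = Σ W_h² s_h²/n_h, with W_h = N_h/N and N = 2100:
  stratum A: (1000/2100)²·14.9²/118 = 0.426631
  stratum B: (920/2100)²·36.0²/172 = 1.44615
  stratum C: (180/2100)²·45.1²/17 = 0.879044
V̂(ȳ_st) = 2.75183

V̂(ȳ_st) ≈ 2.75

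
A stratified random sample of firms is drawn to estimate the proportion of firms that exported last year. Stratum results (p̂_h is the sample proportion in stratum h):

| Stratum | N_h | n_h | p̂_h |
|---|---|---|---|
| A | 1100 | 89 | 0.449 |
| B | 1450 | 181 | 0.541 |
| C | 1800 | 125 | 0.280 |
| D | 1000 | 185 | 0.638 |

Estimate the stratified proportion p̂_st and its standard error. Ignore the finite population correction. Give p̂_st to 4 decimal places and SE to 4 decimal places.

p̂_st ≈ 0.4524, SE ≈ 0.0212

N = 5350; stratum weights W_h = N_h/N.
p̂_st = Σ W_h p̂_h = (1100·0.449 + 1450·0.541 + 1800·0.280 + 1000·0.638)/5350 = 0.45240
V̂(p̂_st) = Σ W_h² p̂_h(1−p̂_h)/(n_h−1):
  stratum A: (1100/5350)²·0.449·0.551/88 = 0.000118848
  stratum B: (1450/5350)²·0.541·0.459/180 = 0.000101336
  stratum C: (1800/5350)²·0.280·0.720/124 = 0.000184037
  stratum D: (1000/5350)²·0.638·0.362/184 = 4.38535e-05
V̂(p̂_st) = 0.000448076; SE = √V̂ = 0.0211678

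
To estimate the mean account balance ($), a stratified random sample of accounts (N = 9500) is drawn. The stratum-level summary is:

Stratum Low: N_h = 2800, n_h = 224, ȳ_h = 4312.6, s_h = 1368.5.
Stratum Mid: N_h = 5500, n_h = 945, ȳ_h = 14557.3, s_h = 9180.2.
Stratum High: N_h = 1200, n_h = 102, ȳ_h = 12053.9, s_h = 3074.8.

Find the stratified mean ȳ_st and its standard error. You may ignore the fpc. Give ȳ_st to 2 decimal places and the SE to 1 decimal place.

ȳ_st ≈ 11221.59, SE ≈ 179.2

ȳ_st = Σ W_h ȳ_h = (2800·4312.6 + 5500·14557.3 + 1200·12053.9)/9500 = 11221.59053
V̂(ȳ_st) = Σ W_h² s_h²/n_h, with W_h = N_h/N and N = 9500:
  stratum Low: (2800/9500)²·1368.5²/224 = 726.291
  stratum Mid: (5500/9500)²·9180.2²/945 = 29891.7
  stratum High: (1200/9500)²·3074.8²/102 = 1478.93
V̂(ȳ_st) = 32096.9
SE(ȳ_st) = √32096.9 = 179.156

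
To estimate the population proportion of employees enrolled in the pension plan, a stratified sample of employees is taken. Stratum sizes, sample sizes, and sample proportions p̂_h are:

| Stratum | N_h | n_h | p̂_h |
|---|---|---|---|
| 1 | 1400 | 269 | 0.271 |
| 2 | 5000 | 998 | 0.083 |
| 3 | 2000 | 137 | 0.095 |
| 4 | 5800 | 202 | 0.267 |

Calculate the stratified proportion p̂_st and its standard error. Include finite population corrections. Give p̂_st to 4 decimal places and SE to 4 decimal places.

p̂_st ≈ 0.1784, SE ≈ 0.0135

N = 14200; stratum weights W_h = N_h/N.
p̂_st = Σ W_h p̂_h = (1400·0.271 + 5000·0.083 + 2000·0.095 + 5800·0.267)/14200 = 0.17838
V̂(p̂_st) = Σ W_h² (1 − n_h/N_h) p̂_h(1−p̂_h)/(n_h−1):
  stratum 1: (1400/14200)²·(1 − 269/1400)·0.271·0.729/268 = 5.78863e-06
  stratum 2: (5000/14200)²·(1 − 998/5000)·0.083·0.917/997 = 7.5757e-06
  stratum 3: (2000/14200)²·(1 − 137/2000)·0.095·0.905/136 = 1.16815e-05
  stratum 4: (5800/14200)²·(1 − 202/5800)·0.267·0.733/201 = 0.000156785
V̂(p̂_st) = 0.00018183; SE = √V̂ = 0.0134845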